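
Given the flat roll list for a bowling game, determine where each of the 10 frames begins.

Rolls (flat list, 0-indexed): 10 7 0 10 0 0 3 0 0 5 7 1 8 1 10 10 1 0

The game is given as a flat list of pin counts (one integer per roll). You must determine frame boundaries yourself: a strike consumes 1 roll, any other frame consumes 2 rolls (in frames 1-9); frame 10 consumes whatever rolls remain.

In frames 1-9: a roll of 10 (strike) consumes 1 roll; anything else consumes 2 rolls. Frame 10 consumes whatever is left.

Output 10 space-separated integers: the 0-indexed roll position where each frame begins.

Answer: 0 1 3 4 6 8 10 12 14 15

Derivation:
Frame 1 starts at roll index 0: roll=10 (strike), consumes 1 roll
Frame 2 starts at roll index 1: rolls=7,0 (sum=7), consumes 2 rolls
Frame 3 starts at roll index 3: roll=10 (strike), consumes 1 roll
Frame 4 starts at roll index 4: rolls=0,0 (sum=0), consumes 2 rolls
Frame 5 starts at roll index 6: rolls=3,0 (sum=3), consumes 2 rolls
Frame 6 starts at roll index 8: rolls=0,5 (sum=5), consumes 2 rolls
Frame 7 starts at roll index 10: rolls=7,1 (sum=8), consumes 2 rolls
Frame 8 starts at roll index 12: rolls=8,1 (sum=9), consumes 2 rolls
Frame 9 starts at roll index 14: roll=10 (strike), consumes 1 roll
Frame 10 starts at roll index 15: 3 remaining rolls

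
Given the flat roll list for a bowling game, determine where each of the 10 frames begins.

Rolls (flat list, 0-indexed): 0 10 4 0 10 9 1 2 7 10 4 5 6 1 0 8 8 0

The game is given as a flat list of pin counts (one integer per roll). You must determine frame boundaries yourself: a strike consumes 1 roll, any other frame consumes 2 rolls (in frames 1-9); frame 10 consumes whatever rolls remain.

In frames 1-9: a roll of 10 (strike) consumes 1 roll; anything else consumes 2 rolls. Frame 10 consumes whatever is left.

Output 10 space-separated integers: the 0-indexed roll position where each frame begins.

Answer: 0 2 4 5 7 9 10 12 14 16

Derivation:
Frame 1 starts at roll index 0: rolls=0,10 (sum=10), consumes 2 rolls
Frame 2 starts at roll index 2: rolls=4,0 (sum=4), consumes 2 rolls
Frame 3 starts at roll index 4: roll=10 (strike), consumes 1 roll
Frame 4 starts at roll index 5: rolls=9,1 (sum=10), consumes 2 rolls
Frame 5 starts at roll index 7: rolls=2,7 (sum=9), consumes 2 rolls
Frame 6 starts at roll index 9: roll=10 (strike), consumes 1 roll
Frame 7 starts at roll index 10: rolls=4,5 (sum=9), consumes 2 rolls
Frame 8 starts at roll index 12: rolls=6,1 (sum=7), consumes 2 rolls
Frame 9 starts at roll index 14: rolls=0,8 (sum=8), consumes 2 rolls
Frame 10 starts at roll index 16: 2 remaining rolls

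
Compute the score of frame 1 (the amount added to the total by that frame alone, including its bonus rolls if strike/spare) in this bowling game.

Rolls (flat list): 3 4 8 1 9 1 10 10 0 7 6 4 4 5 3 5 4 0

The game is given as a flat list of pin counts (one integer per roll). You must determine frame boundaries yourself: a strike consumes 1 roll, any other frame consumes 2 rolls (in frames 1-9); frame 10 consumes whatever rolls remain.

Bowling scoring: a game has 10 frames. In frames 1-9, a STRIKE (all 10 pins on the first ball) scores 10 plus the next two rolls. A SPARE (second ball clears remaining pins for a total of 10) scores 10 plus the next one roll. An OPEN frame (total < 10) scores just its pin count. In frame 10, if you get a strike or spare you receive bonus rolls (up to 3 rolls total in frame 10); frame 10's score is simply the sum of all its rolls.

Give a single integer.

Answer: 7

Derivation:
Frame 1: OPEN (3+4=7). Cumulative: 7
Frame 2: OPEN (8+1=9). Cumulative: 16
Frame 3: SPARE (9+1=10). 10 + next roll (10) = 20. Cumulative: 36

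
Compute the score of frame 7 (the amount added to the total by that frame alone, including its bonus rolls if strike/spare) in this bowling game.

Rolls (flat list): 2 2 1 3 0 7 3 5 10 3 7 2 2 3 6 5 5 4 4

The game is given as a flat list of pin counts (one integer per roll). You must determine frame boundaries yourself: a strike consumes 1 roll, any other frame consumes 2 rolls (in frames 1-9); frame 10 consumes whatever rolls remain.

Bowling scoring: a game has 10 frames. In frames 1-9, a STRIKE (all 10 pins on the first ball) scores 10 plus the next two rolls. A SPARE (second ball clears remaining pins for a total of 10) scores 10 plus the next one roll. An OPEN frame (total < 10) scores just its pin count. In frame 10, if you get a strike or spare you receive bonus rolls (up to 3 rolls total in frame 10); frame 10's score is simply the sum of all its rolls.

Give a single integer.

Frame 1: OPEN (2+2=4). Cumulative: 4
Frame 2: OPEN (1+3=4). Cumulative: 8
Frame 3: OPEN (0+7=7). Cumulative: 15
Frame 4: OPEN (3+5=8). Cumulative: 23
Frame 5: STRIKE. 10 + next two rolls (3+7) = 20. Cumulative: 43
Frame 6: SPARE (3+7=10). 10 + next roll (2) = 12. Cumulative: 55
Frame 7: OPEN (2+2=4). Cumulative: 59
Frame 8: OPEN (3+6=9). Cumulative: 68
Frame 9: SPARE (5+5=10). 10 + next roll (4) = 14. Cumulative: 82

Answer: 4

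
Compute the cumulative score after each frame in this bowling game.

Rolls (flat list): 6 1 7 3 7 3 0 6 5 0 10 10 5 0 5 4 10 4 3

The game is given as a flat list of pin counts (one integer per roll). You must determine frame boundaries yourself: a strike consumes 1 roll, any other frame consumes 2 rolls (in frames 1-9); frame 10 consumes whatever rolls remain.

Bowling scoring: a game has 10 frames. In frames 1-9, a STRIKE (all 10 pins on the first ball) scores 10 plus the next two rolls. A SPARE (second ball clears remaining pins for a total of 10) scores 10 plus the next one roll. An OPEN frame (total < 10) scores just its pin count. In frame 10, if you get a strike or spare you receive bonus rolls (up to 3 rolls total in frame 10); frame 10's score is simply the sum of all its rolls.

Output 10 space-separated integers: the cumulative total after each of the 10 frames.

Frame 1: OPEN (6+1=7). Cumulative: 7
Frame 2: SPARE (7+3=10). 10 + next roll (7) = 17. Cumulative: 24
Frame 3: SPARE (7+3=10). 10 + next roll (0) = 10. Cumulative: 34
Frame 4: OPEN (0+6=6). Cumulative: 40
Frame 5: OPEN (5+0=5). Cumulative: 45
Frame 6: STRIKE. 10 + next two rolls (10+5) = 25. Cumulative: 70
Frame 7: STRIKE. 10 + next two rolls (5+0) = 15. Cumulative: 85
Frame 8: OPEN (5+0=5). Cumulative: 90
Frame 9: OPEN (5+4=9). Cumulative: 99
Frame 10: STRIKE. Sum of all frame-10 rolls (10+4+3) = 17. Cumulative: 116

Answer: 7 24 34 40 45 70 85 90 99 116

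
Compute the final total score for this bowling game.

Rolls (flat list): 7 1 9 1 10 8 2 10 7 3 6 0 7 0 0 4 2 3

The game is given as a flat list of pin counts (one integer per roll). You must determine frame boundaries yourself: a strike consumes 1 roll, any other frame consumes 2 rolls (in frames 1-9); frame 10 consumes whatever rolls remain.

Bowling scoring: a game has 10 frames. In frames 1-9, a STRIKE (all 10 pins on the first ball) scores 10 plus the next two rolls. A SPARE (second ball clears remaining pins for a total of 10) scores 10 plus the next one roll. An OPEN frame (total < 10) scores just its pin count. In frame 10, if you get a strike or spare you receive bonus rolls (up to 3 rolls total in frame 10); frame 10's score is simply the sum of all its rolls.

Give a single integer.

Answer: 126

Derivation:
Frame 1: OPEN (7+1=8). Cumulative: 8
Frame 2: SPARE (9+1=10). 10 + next roll (10) = 20. Cumulative: 28
Frame 3: STRIKE. 10 + next two rolls (8+2) = 20. Cumulative: 48
Frame 4: SPARE (8+2=10). 10 + next roll (10) = 20. Cumulative: 68
Frame 5: STRIKE. 10 + next two rolls (7+3) = 20. Cumulative: 88
Frame 6: SPARE (7+3=10). 10 + next roll (6) = 16. Cumulative: 104
Frame 7: OPEN (6+0=6). Cumulative: 110
Frame 8: OPEN (7+0=7). Cumulative: 117
Frame 9: OPEN (0+4=4). Cumulative: 121
Frame 10: OPEN. Sum of all frame-10 rolls (2+3) = 5. Cumulative: 126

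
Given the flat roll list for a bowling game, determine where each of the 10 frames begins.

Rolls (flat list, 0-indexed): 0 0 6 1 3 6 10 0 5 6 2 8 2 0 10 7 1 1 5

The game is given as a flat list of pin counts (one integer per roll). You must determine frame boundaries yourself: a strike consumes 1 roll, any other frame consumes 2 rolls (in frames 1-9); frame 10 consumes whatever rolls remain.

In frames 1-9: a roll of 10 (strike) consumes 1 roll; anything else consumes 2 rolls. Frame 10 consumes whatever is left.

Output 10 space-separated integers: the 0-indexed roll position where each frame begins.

Frame 1 starts at roll index 0: rolls=0,0 (sum=0), consumes 2 rolls
Frame 2 starts at roll index 2: rolls=6,1 (sum=7), consumes 2 rolls
Frame 3 starts at roll index 4: rolls=3,6 (sum=9), consumes 2 rolls
Frame 4 starts at roll index 6: roll=10 (strike), consumes 1 roll
Frame 5 starts at roll index 7: rolls=0,5 (sum=5), consumes 2 rolls
Frame 6 starts at roll index 9: rolls=6,2 (sum=8), consumes 2 rolls
Frame 7 starts at roll index 11: rolls=8,2 (sum=10), consumes 2 rolls
Frame 8 starts at roll index 13: rolls=0,10 (sum=10), consumes 2 rolls
Frame 9 starts at roll index 15: rolls=7,1 (sum=8), consumes 2 rolls
Frame 10 starts at roll index 17: 2 remaining rolls

Answer: 0 2 4 6 7 9 11 13 15 17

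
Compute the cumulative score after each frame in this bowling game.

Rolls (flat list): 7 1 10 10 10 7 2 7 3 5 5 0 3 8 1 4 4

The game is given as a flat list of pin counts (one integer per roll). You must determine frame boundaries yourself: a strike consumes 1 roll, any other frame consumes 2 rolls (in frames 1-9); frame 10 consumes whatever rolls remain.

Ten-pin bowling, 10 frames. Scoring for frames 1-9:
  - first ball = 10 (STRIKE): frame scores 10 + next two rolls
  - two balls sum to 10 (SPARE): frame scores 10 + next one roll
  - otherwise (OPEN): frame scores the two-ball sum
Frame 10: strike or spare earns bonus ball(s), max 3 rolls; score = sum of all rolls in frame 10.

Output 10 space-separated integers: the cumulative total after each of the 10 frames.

Frame 1: OPEN (7+1=8). Cumulative: 8
Frame 2: STRIKE. 10 + next two rolls (10+10) = 30. Cumulative: 38
Frame 3: STRIKE. 10 + next two rolls (10+7) = 27. Cumulative: 65
Frame 4: STRIKE. 10 + next two rolls (7+2) = 19. Cumulative: 84
Frame 5: OPEN (7+2=9). Cumulative: 93
Frame 6: SPARE (7+3=10). 10 + next roll (5) = 15. Cumulative: 108
Frame 7: SPARE (5+5=10). 10 + next roll (0) = 10. Cumulative: 118
Frame 8: OPEN (0+3=3). Cumulative: 121
Frame 9: OPEN (8+1=9). Cumulative: 130
Frame 10: OPEN. Sum of all frame-10 rolls (4+4) = 8. Cumulative: 138

Answer: 8 38 65 84 93 108 118 121 130 138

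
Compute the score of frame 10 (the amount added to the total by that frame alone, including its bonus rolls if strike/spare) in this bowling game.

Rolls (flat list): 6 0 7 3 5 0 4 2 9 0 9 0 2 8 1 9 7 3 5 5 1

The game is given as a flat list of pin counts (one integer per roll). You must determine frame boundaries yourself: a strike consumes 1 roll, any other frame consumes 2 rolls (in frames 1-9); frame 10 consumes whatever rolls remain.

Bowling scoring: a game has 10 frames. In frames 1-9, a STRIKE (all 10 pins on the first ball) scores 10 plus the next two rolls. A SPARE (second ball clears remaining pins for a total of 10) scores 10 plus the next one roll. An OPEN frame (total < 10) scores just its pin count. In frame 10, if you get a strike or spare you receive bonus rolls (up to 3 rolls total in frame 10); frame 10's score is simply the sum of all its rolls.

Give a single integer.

Frame 1: OPEN (6+0=6). Cumulative: 6
Frame 2: SPARE (7+3=10). 10 + next roll (5) = 15. Cumulative: 21
Frame 3: OPEN (5+0=5). Cumulative: 26
Frame 4: OPEN (4+2=6). Cumulative: 32
Frame 5: OPEN (9+0=9). Cumulative: 41
Frame 6: OPEN (9+0=9). Cumulative: 50
Frame 7: SPARE (2+8=10). 10 + next roll (1) = 11. Cumulative: 61
Frame 8: SPARE (1+9=10). 10 + next roll (7) = 17. Cumulative: 78
Frame 9: SPARE (7+3=10). 10 + next roll (5) = 15. Cumulative: 93
Frame 10: SPARE. Sum of all frame-10 rolls (5+5+1) = 11. Cumulative: 104

Answer: 11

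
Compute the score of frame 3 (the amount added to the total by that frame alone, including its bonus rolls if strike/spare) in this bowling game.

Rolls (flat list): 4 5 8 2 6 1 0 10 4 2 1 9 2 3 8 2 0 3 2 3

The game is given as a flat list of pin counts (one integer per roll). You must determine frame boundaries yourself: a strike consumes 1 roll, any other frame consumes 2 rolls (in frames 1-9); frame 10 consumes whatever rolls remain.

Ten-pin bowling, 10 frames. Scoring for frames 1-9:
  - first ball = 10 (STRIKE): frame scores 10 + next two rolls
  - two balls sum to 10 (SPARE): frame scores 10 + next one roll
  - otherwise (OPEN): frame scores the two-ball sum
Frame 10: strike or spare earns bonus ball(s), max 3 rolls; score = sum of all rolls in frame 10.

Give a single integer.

Frame 1: OPEN (4+5=9). Cumulative: 9
Frame 2: SPARE (8+2=10). 10 + next roll (6) = 16. Cumulative: 25
Frame 3: OPEN (6+1=7). Cumulative: 32
Frame 4: SPARE (0+10=10). 10 + next roll (4) = 14. Cumulative: 46
Frame 5: OPEN (4+2=6). Cumulative: 52

Answer: 7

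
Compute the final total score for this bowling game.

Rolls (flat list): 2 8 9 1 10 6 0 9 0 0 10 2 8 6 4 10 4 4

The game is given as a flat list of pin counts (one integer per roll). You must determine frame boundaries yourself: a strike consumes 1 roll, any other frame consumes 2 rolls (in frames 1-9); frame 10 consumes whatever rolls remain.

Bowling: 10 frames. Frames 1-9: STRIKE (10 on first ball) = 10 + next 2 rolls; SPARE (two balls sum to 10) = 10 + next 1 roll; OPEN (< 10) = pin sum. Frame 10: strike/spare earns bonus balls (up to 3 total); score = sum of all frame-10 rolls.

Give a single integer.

Answer: 144

Derivation:
Frame 1: SPARE (2+8=10). 10 + next roll (9) = 19. Cumulative: 19
Frame 2: SPARE (9+1=10). 10 + next roll (10) = 20. Cumulative: 39
Frame 3: STRIKE. 10 + next two rolls (6+0) = 16. Cumulative: 55
Frame 4: OPEN (6+0=6). Cumulative: 61
Frame 5: OPEN (9+0=9). Cumulative: 70
Frame 6: SPARE (0+10=10). 10 + next roll (2) = 12. Cumulative: 82
Frame 7: SPARE (2+8=10). 10 + next roll (6) = 16. Cumulative: 98
Frame 8: SPARE (6+4=10). 10 + next roll (10) = 20. Cumulative: 118
Frame 9: STRIKE. 10 + next two rolls (4+4) = 18. Cumulative: 136
Frame 10: OPEN. Sum of all frame-10 rolls (4+4) = 8. Cumulative: 144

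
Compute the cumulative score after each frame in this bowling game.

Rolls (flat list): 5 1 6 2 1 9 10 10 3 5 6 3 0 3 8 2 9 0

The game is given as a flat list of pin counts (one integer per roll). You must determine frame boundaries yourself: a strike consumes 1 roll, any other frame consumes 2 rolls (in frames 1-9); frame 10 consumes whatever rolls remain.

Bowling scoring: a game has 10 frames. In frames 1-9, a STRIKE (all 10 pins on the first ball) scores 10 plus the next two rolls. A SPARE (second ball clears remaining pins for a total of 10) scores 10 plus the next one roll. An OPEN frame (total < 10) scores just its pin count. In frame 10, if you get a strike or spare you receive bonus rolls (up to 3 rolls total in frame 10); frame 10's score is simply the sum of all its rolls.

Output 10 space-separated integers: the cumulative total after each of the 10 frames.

Answer: 6 14 34 57 75 83 92 95 114 123

Derivation:
Frame 1: OPEN (5+1=6). Cumulative: 6
Frame 2: OPEN (6+2=8). Cumulative: 14
Frame 3: SPARE (1+9=10). 10 + next roll (10) = 20. Cumulative: 34
Frame 4: STRIKE. 10 + next two rolls (10+3) = 23. Cumulative: 57
Frame 5: STRIKE. 10 + next two rolls (3+5) = 18. Cumulative: 75
Frame 6: OPEN (3+5=8). Cumulative: 83
Frame 7: OPEN (6+3=9). Cumulative: 92
Frame 8: OPEN (0+3=3). Cumulative: 95
Frame 9: SPARE (8+2=10). 10 + next roll (9) = 19. Cumulative: 114
Frame 10: OPEN. Sum of all frame-10 rolls (9+0) = 9. Cumulative: 123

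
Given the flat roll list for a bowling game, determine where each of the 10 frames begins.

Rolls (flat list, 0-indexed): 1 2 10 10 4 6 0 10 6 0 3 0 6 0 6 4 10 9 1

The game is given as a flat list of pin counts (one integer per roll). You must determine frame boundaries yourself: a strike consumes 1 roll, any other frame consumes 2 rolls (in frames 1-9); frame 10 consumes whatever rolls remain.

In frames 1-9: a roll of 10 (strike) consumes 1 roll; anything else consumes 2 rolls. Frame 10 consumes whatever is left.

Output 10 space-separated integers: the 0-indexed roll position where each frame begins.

Answer: 0 2 3 4 6 8 10 12 14 16

Derivation:
Frame 1 starts at roll index 0: rolls=1,2 (sum=3), consumes 2 rolls
Frame 2 starts at roll index 2: roll=10 (strike), consumes 1 roll
Frame 3 starts at roll index 3: roll=10 (strike), consumes 1 roll
Frame 4 starts at roll index 4: rolls=4,6 (sum=10), consumes 2 rolls
Frame 5 starts at roll index 6: rolls=0,10 (sum=10), consumes 2 rolls
Frame 6 starts at roll index 8: rolls=6,0 (sum=6), consumes 2 rolls
Frame 7 starts at roll index 10: rolls=3,0 (sum=3), consumes 2 rolls
Frame 8 starts at roll index 12: rolls=6,0 (sum=6), consumes 2 rolls
Frame 9 starts at roll index 14: rolls=6,4 (sum=10), consumes 2 rolls
Frame 10 starts at roll index 16: 3 remaining rolls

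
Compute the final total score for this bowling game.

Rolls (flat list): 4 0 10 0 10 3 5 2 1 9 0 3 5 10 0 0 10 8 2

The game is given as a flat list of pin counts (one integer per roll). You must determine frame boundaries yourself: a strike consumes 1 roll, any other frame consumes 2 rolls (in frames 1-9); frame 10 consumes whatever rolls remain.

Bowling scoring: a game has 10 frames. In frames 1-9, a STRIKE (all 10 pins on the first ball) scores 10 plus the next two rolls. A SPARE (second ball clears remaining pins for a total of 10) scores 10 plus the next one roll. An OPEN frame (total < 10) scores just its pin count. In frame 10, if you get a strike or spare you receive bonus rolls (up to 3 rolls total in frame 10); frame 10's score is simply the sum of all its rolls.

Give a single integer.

Frame 1: OPEN (4+0=4). Cumulative: 4
Frame 2: STRIKE. 10 + next two rolls (0+10) = 20. Cumulative: 24
Frame 3: SPARE (0+10=10). 10 + next roll (3) = 13. Cumulative: 37
Frame 4: OPEN (3+5=8). Cumulative: 45
Frame 5: OPEN (2+1=3). Cumulative: 48
Frame 6: OPEN (9+0=9). Cumulative: 57
Frame 7: OPEN (3+5=8). Cumulative: 65
Frame 8: STRIKE. 10 + next two rolls (0+0) = 10. Cumulative: 75
Frame 9: OPEN (0+0=0). Cumulative: 75
Frame 10: STRIKE. Sum of all frame-10 rolls (10+8+2) = 20. Cumulative: 95

Answer: 95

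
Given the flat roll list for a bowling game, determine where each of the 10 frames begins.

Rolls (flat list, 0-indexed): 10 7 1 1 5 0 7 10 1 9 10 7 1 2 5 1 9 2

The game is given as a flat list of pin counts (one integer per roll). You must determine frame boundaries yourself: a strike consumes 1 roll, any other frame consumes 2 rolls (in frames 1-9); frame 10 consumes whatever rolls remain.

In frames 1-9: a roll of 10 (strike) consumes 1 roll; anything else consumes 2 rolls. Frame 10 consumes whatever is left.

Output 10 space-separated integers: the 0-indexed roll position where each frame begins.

Answer: 0 1 3 5 7 8 10 11 13 15

Derivation:
Frame 1 starts at roll index 0: roll=10 (strike), consumes 1 roll
Frame 2 starts at roll index 1: rolls=7,1 (sum=8), consumes 2 rolls
Frame 3 starts at roll index 3: rolls=1,5 (sum=6), consumes 2 rolls
Frame 4 starts at roll index 5: rolls=0,7 (sum=7), consumes 2 rolls
Frame 5 starts at roll index 7: roll=10 (strike), consumes 1 roll
Frame 6 starts at roll index 8: rolls=1,9 (sum=10), consumes 2 rolls
Frame 7 starts at roll index 10: roll=10 (strike), consumes 1 roll
Frame 8 starts at roll index 11: rolls=7,1 (sum=8), consumes 2 rolls
Frame 9 starts at roll index 13: rolls=2,5 (sum=7), consumes 2 rolls
Frame 10 starts at roll index 15: 3 remaining rolls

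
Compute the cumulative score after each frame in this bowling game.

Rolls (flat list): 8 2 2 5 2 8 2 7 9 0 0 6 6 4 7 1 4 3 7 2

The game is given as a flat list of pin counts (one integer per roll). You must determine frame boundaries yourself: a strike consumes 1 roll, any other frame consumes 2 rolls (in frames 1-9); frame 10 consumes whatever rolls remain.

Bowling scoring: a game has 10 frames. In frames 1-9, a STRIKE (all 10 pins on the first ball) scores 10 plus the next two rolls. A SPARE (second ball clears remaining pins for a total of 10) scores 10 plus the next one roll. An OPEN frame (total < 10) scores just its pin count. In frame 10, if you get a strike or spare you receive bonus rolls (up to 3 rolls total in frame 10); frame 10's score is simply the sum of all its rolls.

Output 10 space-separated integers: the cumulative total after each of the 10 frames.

Answer: 12 19 31 40 49 55 72 80 87 96

Derivation:
Frame 1: SPARE (8+2=10). 10 + next roll (2) = 12. Cumulative: 12
Frame 2: OPEN (2+5=7). Cumulative: 19
Frame 3: SPARE (2+8=10). 10 + next roll (2) = 12. Cumulative: 31
Frame 4: OPEN (2+7=9). Cumulative: 40
Frame 5: OPEN (9+0=9). Cumulative: 49
Frame 6: OPEN (0+6=6). Cumulative: 55
Frame 7: SPARE (6+4=10). 10 + next roll (7) = 17. Cumulative: 72
Frame 8: OPEN (7+1=8). Cumulative: 80
Frame 9: OPEN (4+3=7). Cumulative: 87
Frame 10: OPEN. Sum of all frame-10 rolls (7+2) = 9. Cumulative: 96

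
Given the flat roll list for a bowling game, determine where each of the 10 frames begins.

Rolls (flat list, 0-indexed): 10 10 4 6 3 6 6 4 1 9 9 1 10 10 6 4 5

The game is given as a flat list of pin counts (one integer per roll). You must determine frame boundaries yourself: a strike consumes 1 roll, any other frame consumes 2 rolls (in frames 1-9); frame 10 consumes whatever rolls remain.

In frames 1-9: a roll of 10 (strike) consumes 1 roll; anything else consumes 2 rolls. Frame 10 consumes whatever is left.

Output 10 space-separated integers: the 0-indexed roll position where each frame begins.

Frame 1 starts at roll index 0: roll=10 (strike), consumes 1 roll
Frame 2 starts at roll index 1: roll=10 (strike), consumes 1 roll
Frame 3 starts at roll index 2: rolls=4,6 (sum=10), consumes 2 rolls
Frame 4 starts at roll index 4: rolls=3,6 (sum=9), consumes 2 rolls
Frame 5 starts at roll index 6: rolls=6,4 (sum=10), consumes 2 rolls
Frame 6 starts at roll index 8: rolls=1,9 (sum=10), consumes 2 rolls
Frame 7 starts at roll index 10: rolls=9,1 (sum=10), consumes 2 rolls
Frame 8 starts at roll index 12: roll=10 (strike), consumes 1 roll
Frame 9 starts at roll index 13: roll=10 (strike), consumes 1 roll
Frame 10 starts at roll index 14: 3 remaining rolls

Answer: 0 1 2 4 6 8 10 12 13 14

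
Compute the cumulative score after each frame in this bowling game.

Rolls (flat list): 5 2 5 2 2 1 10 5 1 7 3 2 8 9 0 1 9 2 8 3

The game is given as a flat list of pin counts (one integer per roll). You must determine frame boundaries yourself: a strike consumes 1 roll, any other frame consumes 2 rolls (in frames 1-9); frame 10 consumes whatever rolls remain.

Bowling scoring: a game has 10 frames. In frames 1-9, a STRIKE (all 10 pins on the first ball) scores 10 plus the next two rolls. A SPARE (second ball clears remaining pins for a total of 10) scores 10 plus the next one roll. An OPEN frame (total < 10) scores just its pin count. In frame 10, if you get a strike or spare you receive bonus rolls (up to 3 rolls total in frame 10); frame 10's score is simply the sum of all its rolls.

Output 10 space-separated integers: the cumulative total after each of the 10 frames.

Frame 1: OPEN (5+2=7). Cumulative: 7
Frame 2: OPEN (5+2=7). Cumulative: 14
Frame 3: OPEN (2+1=3). Cumulative: 17
Frame 4: STRIKE. 10 + next two rolls (5+1) = 16. Cumulative: 33
Frame 5: OPEN (5+1=6). Cumulative: 39
Frame 6: SPARE (7+3=10). 10 + next roll (2) = 12. Cumulative: 51
Frame 7: SPARE (2+8=10). 10 + next roll (9) = 19. Cumulative: 70
Frame 8: OPEN (9+0=9). Cumulative: 79
Frame 9: SPARE (1+9=10). 10 + next roll (2) = 12. Cumulative: 91
Frame 10: SPARE. Sum of all frame-10 rolls (2+8+3) = 13. Cumulative: 104

Answer: 7 14 17 33 39 51 70 79 91 104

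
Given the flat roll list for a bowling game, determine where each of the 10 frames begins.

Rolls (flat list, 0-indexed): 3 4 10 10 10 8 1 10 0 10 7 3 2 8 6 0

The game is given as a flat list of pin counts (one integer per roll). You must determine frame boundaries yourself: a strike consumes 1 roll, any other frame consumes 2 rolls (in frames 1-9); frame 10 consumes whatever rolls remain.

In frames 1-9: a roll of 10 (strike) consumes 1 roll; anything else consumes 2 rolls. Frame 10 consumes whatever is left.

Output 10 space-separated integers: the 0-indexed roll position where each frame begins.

Frame 1 starts at roll index 0: rolls=3,4 (sum=7), consumes 2 rolls
Frame 2 starts at roll index 2: roll=10 (strike), consumes 1 roll
Frame 3 starts at roll index 3: roll=10 (strike), consumes 1 roll
Frame 4 starts at roll index 4: roll=10 (strike), consumes 1 roll
Frame 5 starts at roll index 5: rolls=8,1 (sum=9), consumes 2 rolls
Frame 6 starts at roll index 7: roll=10 (strike), consumes 1 roll
Frame 7 starts at roll index 8: rolls=0,10 (sum=10), consumes 2 rolls
Frame 8 starts at roll index 10: rolls=7,3 (sum=10), consumes 2 rolls
Frame 9 starts at roll index 12: rolls=2,8 (sum=10), consumes 2 rolls
Frame 10 starts at roll index 14: 2 remaining rolls

Answer: 0 2 3 4 5 7 8 10 12 14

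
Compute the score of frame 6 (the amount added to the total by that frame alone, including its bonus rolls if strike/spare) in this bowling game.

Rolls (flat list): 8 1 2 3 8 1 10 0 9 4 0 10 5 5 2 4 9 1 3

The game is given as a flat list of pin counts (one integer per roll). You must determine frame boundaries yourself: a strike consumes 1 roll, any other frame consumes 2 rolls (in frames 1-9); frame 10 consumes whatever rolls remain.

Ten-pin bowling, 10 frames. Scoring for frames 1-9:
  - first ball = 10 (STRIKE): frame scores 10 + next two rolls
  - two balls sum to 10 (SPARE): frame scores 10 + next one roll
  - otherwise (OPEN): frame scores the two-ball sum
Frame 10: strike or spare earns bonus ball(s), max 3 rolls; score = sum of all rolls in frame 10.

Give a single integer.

Answer: 4

Derivation:
Frame 1: OPEN (8+1=9). Cumulative: 9
Frame 2: OPEN (2+3=5). Cumulative: 14
Frame 3: OPEN (8+1=9). Cumulative: 23
Frame 4: STRIKE. 10 + next two rolls (0+9) = 19. Cumulative: 42
Frame 5: OPEN (0+9=9). Cumulative: 51
Frame 6: OPEN (4+0=4). Cumulative: 55
Frame 7: STRIKE. 10 + next two rolls (5+5) = 20. Cumulative: 75
Frame 8: SPARE (5+5=10). 10 + next roll (2) = 12. Cumulative: 87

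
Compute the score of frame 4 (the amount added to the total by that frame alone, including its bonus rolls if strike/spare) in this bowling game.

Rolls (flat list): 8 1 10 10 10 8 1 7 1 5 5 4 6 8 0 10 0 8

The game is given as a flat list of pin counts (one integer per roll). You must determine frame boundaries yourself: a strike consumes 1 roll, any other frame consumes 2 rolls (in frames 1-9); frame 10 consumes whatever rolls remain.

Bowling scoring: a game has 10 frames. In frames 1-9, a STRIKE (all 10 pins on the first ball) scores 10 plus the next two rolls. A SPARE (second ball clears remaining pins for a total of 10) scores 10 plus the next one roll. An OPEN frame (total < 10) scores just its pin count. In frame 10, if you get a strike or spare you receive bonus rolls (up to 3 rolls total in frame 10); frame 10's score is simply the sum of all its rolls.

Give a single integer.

Answer: 19

Derivation:
Frame 1: OPEN (8+1=9). Cumulative: 9
Frame 2: STRIKE. 10 + next two rolls (10+10) = 30. Cumulative: 39
Frame 3: STRIKE. 10 + next two rolls (10+8) = 28. Cumulative: 67
Frame 4: STRIKE. 10 + next two rolls (8+1) = 19. Cumulative: 86
Frame 5: OPEN (8+1=9). Cumulative: 95
Frame 6: OPEN (7+1=8). Cumulative: 103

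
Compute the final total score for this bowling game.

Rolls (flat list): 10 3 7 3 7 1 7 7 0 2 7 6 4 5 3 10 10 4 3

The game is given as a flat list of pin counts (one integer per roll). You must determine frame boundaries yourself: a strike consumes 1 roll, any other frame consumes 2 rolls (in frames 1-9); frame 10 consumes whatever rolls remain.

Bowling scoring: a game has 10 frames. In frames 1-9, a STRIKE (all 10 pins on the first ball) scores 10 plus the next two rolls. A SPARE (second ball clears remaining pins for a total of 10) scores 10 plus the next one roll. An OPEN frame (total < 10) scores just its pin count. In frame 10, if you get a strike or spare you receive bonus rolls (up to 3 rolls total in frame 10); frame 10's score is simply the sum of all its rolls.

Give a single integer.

Answer: 132

Derivation:
Frame 1: STRIKE. 10 + next two rolls (3+7) = 20. Cumulative: 20
Frame 2: SPARE (3+7=10). 10 + next roll (3) = 13. Cumulative: 33
Frame 3: SPARE (3+7=10). 10 + next roll (1) = 11. Cumulative: 44
Frame 4: OPEN (1+7=8). Cumulative: 52
Frame 5: OPEN (7+0=7). Cumulative: 59
Frame 6: OPEN (2+7=9). Cumulative: 68
Frame 7: SPARE (6+4=10). 10 + next roll (5) = 15. Cumulative: 83
Frame 8: OPEN (5+3=8). Cumulative: 91
Frame 9: STRIKE. 10 + next two rolls (10+4) = 24. Cumulative: 115
Frame 10: STRIKE. Sum of all frame-10 rolls (10+4+3) = 17. Cumulative: 132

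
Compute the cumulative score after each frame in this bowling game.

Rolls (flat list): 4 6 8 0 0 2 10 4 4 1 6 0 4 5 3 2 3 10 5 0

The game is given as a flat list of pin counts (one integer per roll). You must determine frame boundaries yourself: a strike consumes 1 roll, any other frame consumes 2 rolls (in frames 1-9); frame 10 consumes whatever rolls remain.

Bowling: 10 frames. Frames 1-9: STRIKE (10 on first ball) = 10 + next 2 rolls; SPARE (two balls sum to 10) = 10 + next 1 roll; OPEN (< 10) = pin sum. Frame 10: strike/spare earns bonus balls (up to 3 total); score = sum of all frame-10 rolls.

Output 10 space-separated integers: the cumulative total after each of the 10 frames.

Frame 1: SPARE (4+6=10). 10 + next roll (8) = 18. Cumulative: 18
Frame 2: OPEN (8+0=8). Cumulative: 26
Frame 3: OPEN (0+2=2). Cumulative: 28
Frame 4: STRIKE. 10 + next two rolls (4+4) = 18. Cumulative: 46
Frame 5: OPEN (4+4=8). Cumulative: 54
Frame 6: OPEN (1+6=7). Cumulative: 61
Frame 7: OPEN (0+4=4). Cumulative: 65
Frame 8: OPEN (5+3=8). Cumulative: 73
Frame 9: OPEN (2+3=5). Cumulative: 78
Frame 10: STRIKE. Sum of all frame-10 rolls (10+5+0) = 15. Cumulative: 93

Answer: 18 26 28 46 54 61 65 73 78 93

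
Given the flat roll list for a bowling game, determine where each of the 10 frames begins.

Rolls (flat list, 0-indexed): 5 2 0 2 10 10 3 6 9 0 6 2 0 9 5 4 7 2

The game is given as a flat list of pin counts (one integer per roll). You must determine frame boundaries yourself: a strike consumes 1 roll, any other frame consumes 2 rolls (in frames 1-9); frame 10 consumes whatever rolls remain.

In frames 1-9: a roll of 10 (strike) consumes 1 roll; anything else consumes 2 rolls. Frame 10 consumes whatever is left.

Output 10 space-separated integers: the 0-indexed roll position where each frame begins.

Frame 1 starts at roll index 0: rolls=5,2 (sum=7), consumes 2 rolls
Frame 2 starts at roll index 2: rolls=0,2 (sum=2), consumes 2 rolls
Frame 3 starts at roll index 4: roll=10 (strike), consumes 1 roll
Frame 4 starts at roll index 5: roll=10 (strike), consumes 1 roll
Frame 5 starts at roll index 6: rolls=3,6 (sum=9), consumes 2 rolls
Frame 6 starts at roll index 8: rolls=9,0 (sum=9), consumes 2 rolls
Frame 7 starts at roll index 10: rolls=6,2 (sum=8), consumes 2 rolls
Frame 8 starts at roll index 12: rolls=0,9 (sum=9), consumes 2 rolls
Frame 9 starts at roll index 14: rolls=5,4 (sum=9), consumes 2 rolls
Frame 10 starts at roll index 16: 2 remaining rolls

Answer: 0 2 4 5 6 8 10 12 14 16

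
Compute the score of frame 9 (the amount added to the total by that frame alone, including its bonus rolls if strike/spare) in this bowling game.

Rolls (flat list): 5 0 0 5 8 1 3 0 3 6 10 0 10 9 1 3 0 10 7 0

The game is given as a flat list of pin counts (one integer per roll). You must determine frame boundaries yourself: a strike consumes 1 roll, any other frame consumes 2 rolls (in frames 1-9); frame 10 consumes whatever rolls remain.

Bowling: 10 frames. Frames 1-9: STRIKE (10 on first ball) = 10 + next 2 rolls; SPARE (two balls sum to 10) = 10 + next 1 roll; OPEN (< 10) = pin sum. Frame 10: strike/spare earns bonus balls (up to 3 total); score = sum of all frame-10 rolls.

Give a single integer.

Frame 1: OPEN (5+0=5). Cumulative: 5
Frame 2: OPEN (0+5=5). Cumulative: 10
Frame 3: OPEN (8+1=9). Cumulative: 19
Frame 4: OPEN (3+0=3). Cumulative: 22
Frame 5: OPEN (3+6=9). Cumulative: 31
Frame 6: STRIKE. 10 + next two rolls (0+10) = 20. Cumulative: 51
Frame 7: SPARE (0+10=10). 10 + next roll (9) = 19. Cumulative: 70
Frame 8: SPARE (9+1=10). 10 + next roll (3) = 13. Cumulative: 83
Frame 9: OPEN (3+0=3). Cumulative: 86
Frame 10: STRIKE. Sum of all frame-10 rolls (10+7+0) = 17. Cumulative: 103

Answer: 3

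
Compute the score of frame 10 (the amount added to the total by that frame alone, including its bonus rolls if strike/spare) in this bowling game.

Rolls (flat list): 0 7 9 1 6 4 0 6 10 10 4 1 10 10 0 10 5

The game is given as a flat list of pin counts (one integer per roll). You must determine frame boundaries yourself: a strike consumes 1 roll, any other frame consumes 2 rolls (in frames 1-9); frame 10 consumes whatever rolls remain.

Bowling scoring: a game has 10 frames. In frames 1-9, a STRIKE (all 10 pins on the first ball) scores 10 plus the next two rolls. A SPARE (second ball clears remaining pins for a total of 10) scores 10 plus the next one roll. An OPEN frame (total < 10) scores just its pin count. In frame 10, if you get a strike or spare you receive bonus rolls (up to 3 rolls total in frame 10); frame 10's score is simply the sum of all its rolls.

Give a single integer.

Frame 1: OPEN (0+7=7). Cumulative: 7
Frame 2: SPARE (9+1=10). 10 + next roll (6) = 16. Cumulative: 23
Frame 3: SPARE (6+4=10). 10 + next roll (0) = 10. Cumulative: 33
Frame 4: OPEN (0+6=6). Cumulative: 39
Frame 5: STRIKE. 10 + next two rolls (10+4) = 24. Cumulative: 63
Frame 6: STRIKE. 10 + next two rolls (4+1) = 15. Cumulative: 78
Frame 7: OPEN (4+1=5). Cumulative: 83
Frame 8: STRIKE. 10 + next two rolls (10+0) = 20. Cumulative: 103
Frame 9: STRIKE. 10 + next two rolls (0+10) = 20. Cumulative: 123
Frame 10: SPARE. Sum of all frame-10 rolls (0+10+5) = 15. Cumulative: 138

Answer: 15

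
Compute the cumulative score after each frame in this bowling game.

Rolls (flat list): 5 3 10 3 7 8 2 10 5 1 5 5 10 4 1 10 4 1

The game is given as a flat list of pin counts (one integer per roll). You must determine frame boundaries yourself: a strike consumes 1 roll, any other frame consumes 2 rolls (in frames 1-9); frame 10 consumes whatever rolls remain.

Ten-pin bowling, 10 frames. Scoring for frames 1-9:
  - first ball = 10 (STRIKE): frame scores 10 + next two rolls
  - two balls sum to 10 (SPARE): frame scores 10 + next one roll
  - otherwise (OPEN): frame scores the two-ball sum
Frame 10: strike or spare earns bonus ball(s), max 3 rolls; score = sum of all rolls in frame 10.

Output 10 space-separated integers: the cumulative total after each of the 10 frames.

Frame 1: OPEN (5+3=8). Cumulative: 8
Frame 2: STRIKE. 10 + next two rolls (3+7) = 20. Cumulative: 28
Frame 3: SPARE (3+7=10). 10 + next roll (8) = 18. Cumulative: 46
Frame 4: SPARE (8+2=10). 10 + next roll (10) = 20. Cumulative: 66
Frame 5: STRIKE. 10 + next two rolls (5+1) = 16. Cumulative: 82
Frame 6: OPEN (5+1=6). Cumulative: 88
Frame 7: SPARE (5+5=10). 10 + next roll (10) = 20. Cumulative: 108
Frame 8: STRIKE. 10 + next two rolls (4+1) = 15. Cumulative: 123
Frame 9: OPEN (4+1=5). Cumulative: 128
Frame 10: STRIKE. Sum of all frame-10 rolls (10+4+1) = 15. Cumulative: 143

Answer: 8 28 46 66 82 88 108 123 128 143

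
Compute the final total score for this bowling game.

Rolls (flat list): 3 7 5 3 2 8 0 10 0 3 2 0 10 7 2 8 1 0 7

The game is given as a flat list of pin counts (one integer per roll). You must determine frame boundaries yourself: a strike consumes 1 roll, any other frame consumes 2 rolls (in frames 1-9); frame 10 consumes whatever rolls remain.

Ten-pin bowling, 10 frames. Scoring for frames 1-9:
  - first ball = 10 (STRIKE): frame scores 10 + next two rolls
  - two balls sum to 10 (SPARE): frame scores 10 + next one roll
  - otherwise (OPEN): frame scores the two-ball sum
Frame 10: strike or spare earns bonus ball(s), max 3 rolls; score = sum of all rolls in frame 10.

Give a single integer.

Answer: 92

Derivation:
Frame 1: SPARE (3+7=10). 10 + next roll (5) = 15. Cumulative: 15
Frame 2: OPEN (5+3=8). Cumulative: 23
Frame 3: SPARE (2+8=10). 10 + next roll (0) = 10. Cumulative: 33
Frame 4: SPARE (0+10=10). 10 + next roll (0) = 10. Cumulative: 43
Frame 5: OPEN (0+3=3). Cumulative: 46
Frame 6: OPEN (2+0=2). Cumulative: 48
Frame 7: STRIKE. 10 + next two rolls (7+2) = 19. Cumulative: 67
Frame 8: OPEN (7+2=9). Cumulative: 76
Frame 9: OPEN (8+1=9). Cumulative: 85
Frame 10: OPEN. Sum of all frame-10 rolls (0+7) = 7. Cumulative: 92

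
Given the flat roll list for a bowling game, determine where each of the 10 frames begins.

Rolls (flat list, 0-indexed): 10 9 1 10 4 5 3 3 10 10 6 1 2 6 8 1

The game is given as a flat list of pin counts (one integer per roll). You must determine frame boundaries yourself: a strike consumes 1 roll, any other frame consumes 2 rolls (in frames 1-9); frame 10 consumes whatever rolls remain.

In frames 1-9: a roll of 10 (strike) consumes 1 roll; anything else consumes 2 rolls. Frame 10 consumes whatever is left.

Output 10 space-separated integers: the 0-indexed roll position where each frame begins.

Frame 1 starts at roll index 0: roll=10 (strike), consumes 1 roll
Frame 2 starts at roll index 1: rolls=9,1 (sum=10), consumes 2 rolls
Frame 3 starts at roll index 3: roll=10 (strike), consumes 1 roll
Frame 4 starts at roll index 4: rolls=4,5 (sum=9), consumes 2 rolls
Frame 5 starts at roll index 6: rolls=3,3 (sum=6), consumes 2 rolls
Frame 6 starts at roll index 8: roll=10 (strike), consumes 1 roll
Frame 7 starts at roll index 9: roll=10 (strike), consumes 1 roll
Frame 8 starts at roll index 10: rolls=6,1 (sum=7), consumes 2 rolls
Frame 9 starts at roll index 12: rolls=2,6 (sum=8), consumes 2 rolls
Frame 10 starts at roll index 14: 2 remaining rolls

Answer: 0 1 3 4 6 8 9 10 12 14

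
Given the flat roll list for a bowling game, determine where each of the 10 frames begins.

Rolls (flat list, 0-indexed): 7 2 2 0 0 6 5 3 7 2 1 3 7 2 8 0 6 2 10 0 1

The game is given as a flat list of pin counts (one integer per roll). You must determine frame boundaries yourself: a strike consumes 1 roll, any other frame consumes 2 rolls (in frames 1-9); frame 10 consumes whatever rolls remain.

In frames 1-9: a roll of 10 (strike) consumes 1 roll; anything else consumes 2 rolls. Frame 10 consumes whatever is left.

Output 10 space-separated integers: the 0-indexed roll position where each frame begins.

Answer: 0 2 4 6 8 10 12 14 16 18

Derivation:
Frame 1 starts at roll index 0: rolls=7,2 (sum=9), consumes 2 rolls
Frame 2 starts at roll index 2: rolls=2,0 (sum=2), consumes 2 rolls
Frame 3 starts at roll index 4: rolls=0,6 (sum=6), consumes 2 rolls
Frame 4 starts at roll index 6: rolls=5,3 (sum=8), consumes 2 rolls
Frame 5 starts at roll index 8: rolls=7,2 (sum=9), consumes 2 rolls
Frame 6 starts at roll index 10: rolls=1,3 (sum=4), consumes 2 rolls
Frame 7 starts at roll index 12: rolls=7,2 (sum=9), consumes 2 rolls
Frame 8 starts at roll index 14: rolls=8,0 (sum=8), consumes 2 rolls
Frame 9 starts at roll index 16: rolls=6,2 (sum=8), consumes 2 rolls
Frame 10 starts at roll index 18: 3 remaining rolls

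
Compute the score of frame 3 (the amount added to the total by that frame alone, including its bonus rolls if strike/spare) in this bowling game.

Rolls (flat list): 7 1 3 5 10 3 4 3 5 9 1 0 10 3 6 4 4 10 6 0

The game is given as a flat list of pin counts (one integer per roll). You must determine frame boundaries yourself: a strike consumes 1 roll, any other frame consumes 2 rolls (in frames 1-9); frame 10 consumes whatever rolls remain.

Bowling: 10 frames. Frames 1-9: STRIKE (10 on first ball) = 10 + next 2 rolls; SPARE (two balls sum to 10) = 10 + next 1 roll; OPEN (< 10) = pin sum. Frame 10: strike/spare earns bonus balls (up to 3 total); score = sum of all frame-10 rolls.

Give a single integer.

Answer: 17

Derivation:
Frame 1: OPEN (7+1=8). Cumulative: 8
Frame 2: OPEN (3+5=8). Cumulative: 16
Frame 3: STRIKE. 10 + next two rolls (3+4) = 17. Cumulative: 33
Frame 4: OPEN (3+4=7). Cumulative: 40
Frame 5: OPEN (3+5=8). Cumulative: 48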